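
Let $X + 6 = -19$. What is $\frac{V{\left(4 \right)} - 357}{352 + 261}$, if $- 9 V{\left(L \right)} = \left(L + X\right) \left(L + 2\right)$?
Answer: $- \frac{343}{613} \approx -0.55954$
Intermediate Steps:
$X = -25$ ($X = -6 - 19 = -25$)
$V{\left(L \right)} = - \frac{\left(-25 + L\right) \left(2 + L\right)}{9}$ ($V{\left(L \right)} = - \frac{\left(L - 25\right) \left(L + 2\right)}{9} = - \frac{\left(-25 + L\right) \left(2 + L\right)}{9}$)
$\frac{V{\left(4 \right)} - 357}{352 + 261} = \frac{\left(\frac{50}{9} - \frac{4^{2}}{9} + \frac{23}{9} \cdot 4\right) - 357}{352 + 261} = \frac{\left(\frac{50}{9} - \frac{16}{9} + \frac{92}{9}\right) - 357}{613} = \left(\left(\frac{50}{9} - \frac{16}{9} + \frac{92}{9}\right) - 357\right) \frac{1}{613} = \left(14 - 357\right) \frac{1}{613} = \left(-343\right) \frac{1}{613} = - \frac{343}{613}$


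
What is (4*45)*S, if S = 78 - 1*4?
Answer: 13320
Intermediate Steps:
S = 74 (S = 78 - 4 = 74)
(4*45)*S = (4*45)*74 = 180*74 = 13320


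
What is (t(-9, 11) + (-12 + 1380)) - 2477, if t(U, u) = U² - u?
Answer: -1039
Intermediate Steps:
(t(-9, 11) + (-12 + 1380)) - 2477 = (((-9)² - 1*11) + (-12 + 1380)) - 2477 = ((81 - 11) + 1368) - 2477 = (70 + 1368) - 2477 = 1438 - 2477 = -1039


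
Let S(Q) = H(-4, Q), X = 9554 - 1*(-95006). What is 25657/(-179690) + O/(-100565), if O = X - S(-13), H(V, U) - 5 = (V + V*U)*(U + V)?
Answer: -4302862239/3614104970 ≈ -1.1906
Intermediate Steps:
H(V, U) = 5 + (U + V)*(V + U*V) (H(V, U) = 5 + (V + V*U)*(U + V) = 5 + (V + U*V)*(U + V) = 5 + (U + V)*(V + U*V))
X = 104560 (X = 9554 + 95006 = 104560)
S(Q) = 21 - 4*Q² + 12*Q (S(Q) = 5 + (-4)² + Q*(-4) + Q*(-4)² - 4*Q² = 5 + 16 - 4*Q + Q*16 - 4*Q² = 5 + 16 - 4*Q + 16*Q - 4*Q² = 21 - 4*Q² + 12*Q)
O = 105371 (O = 104560 - (21 - 4*(-13)² + 12*(-13)) = 104560 - (21 - 4*169 - 156) = 104560 - (21 - 676 - 156) = 104560 - 1*(-811) = 104560 + 811 = 105371)
25657/(-179690) + O/(-100565) = 25657/(-179690) + 105371/(-100565) = 25657*(-1/179690) + 105371*(-1/100565) = -25657/179690 - 105371/100565 = -4302862239/3614104970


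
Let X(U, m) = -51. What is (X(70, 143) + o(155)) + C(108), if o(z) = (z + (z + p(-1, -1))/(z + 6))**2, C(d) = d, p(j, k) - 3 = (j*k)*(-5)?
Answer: 631889161/25921 ≈ 24378.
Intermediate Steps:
p(j, k) = 3 - 5*j*k (p(j, k) = 3 + (j*k)*(-5) = 3 - 5*j*k)
o(z) = (z + (-2 + z)/(6 + z))**2 (o(z) = (z + (z + (3 - 5*(-1)*(-1)))/(z + 6))**2 = (z + (z + (3 - 5))/(6 + z))**2 = (z + (z - 2)/(6 + z))**2 = (z + (-2 + z)/(6 + z))**2)
(X(70, 143) + o(155)) + C(108) = (-51 + (-2 + 155**2 + 7*155)**2/(6 + 155)**2) + 108 = (-51 + (-2 + 24025 + 1085)**2/161**2) + 108 = (-51 + (1/25921)*25108**2) + 108 = (-51 + (1/25921)*630411664) + 108 = (-51 + 630411664/25921) + 108 = 629089693/25921 + 108 = 631889161/25921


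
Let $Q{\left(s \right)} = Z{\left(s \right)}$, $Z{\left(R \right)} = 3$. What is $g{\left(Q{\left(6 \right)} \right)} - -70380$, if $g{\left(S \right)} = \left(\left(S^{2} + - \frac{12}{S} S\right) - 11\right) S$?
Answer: $70338$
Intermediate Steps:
$Q{\left(s \right)} = 3$
$g{\left(S \right)} = S \left(-23 + S^{2}\right)$ ($g{\left(S \right)} = \left(\left(S^{2} - 12\right) - 11\right) S = \left(\left(-12 + S^{2}\right) - 11\right) S = \left(-23 + S^{2}\right) S = S \left(-23 + S^{2}\right)$)
$g{\left(Q{\left(6 \right)} \right)} - -70380 = 3 \left(-23 + 3^{2}\right) - -70380 = 3 \left(-23 + 9\right) + 70380 = 3 \left(-14\right) + 70380 = -42 + 70380 = 70338$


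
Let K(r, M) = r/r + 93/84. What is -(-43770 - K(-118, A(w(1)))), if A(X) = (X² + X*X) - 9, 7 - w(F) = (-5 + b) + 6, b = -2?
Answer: 1225619/28 ≈ 43772.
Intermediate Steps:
w(F) = 8 (w(F) = 7 - ((-5 - 2) + 6) = 7 - (-7 + 6) = 7 - 1*(-1) = 7 + 1 = 8)
A(X) = -9 + 2*X² (A(X) = (X² + X²) - 9 = 2*X² - 9 = -9 + 2*X²)
K(r, M) = 59/28 (K(r, M) = 1 + 93*(1/84) = 1 + 31/28 = 59/28)
-(-43770 - K(-118, A(w(1)))) = -(-43770 - 1*59/28) = -(-43770 - 59/28) = -1*(-1225619/28) = 1225619/28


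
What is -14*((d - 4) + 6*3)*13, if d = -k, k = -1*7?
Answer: -3822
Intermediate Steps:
k = -7
d = 7 (d = -1*(-7) = 7)
-14*((d - 4) + 6*3)*13 = -14*((7 - 4) + 6*3)*13 = -14*(3 + 18)*13 = -14*21*13 = -294*13 = -3822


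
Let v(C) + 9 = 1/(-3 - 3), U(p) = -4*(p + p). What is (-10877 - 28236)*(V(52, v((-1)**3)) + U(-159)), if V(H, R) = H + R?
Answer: -308562457/6 ≈ -5.1427e+7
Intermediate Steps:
U(p) = -8*p
v(C) = -55/6 (v(C) = -9 + 1/(-3 - 3) = -9 + 1/(-6) = -9 - 1/6 = -55/6)
(-10877 - 28236)*(V(52, v((-1)**3)) + U(-159)) = (-10877 - 28236)*((52 - 55/6) - 8*(-159)) = -39113*(257/6 + 1272) = -39113*7889/6 = -308562457/6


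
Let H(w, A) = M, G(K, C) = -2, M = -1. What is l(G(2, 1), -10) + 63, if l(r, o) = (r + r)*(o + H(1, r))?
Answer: 107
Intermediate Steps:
H(w, A) = -1
l(r, o) = 2*r*(-1 + o) (l(r, o) = (r + r)*(o - 1) = (2*r)*(-1 + o) = 2*r*(-1 + o))
l(G(2, 1), -10) + 63 = 2*(-2)*(-1 - 10) + 63 = 2*(-2)*(-11) + 63 = 44 + 63 = 107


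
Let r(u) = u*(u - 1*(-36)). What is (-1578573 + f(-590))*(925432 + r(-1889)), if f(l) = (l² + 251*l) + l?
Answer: -6103785010597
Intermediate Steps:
r(u) = u*(36 + u) (r(u) = u*(u + 36) = u*(36 + u))
f(l) = l² + 252*l
(-1578573 + f(-590))*(925432 + r(-1889)) = (-1578573 - 590*(252 - 590))*(925432 - 1889*(36 - 1889)) = (-1578573 - 590*(-338))*(925432 - 1889*(-1853)) = (-1578573 + 199420)*(925432 + 3500317) = -1379153*4425749 = -6103785010597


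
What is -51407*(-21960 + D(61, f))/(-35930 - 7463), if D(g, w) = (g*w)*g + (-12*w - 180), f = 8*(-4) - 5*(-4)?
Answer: -3426173736/43393 ≈ -78957.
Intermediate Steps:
f = -12 (f = -32 + 20 = -12)
D(g, w) = -180 - 12*w + w*g**2 (D(g, w) = w*g**2 + (-180 - 12*w) = -180 - 12*w + w*g**2)
-51407*(-21960 + D(61, f))/(-35930 - 7463) = -51407*(-21960 + (-180 - 12*(-12) - 12*61**2))/(-35930 - 7463) = -51407/((-43393/(-21960 + (-180 + 144 - 12*3721)))) = -51407/((-43393/(-21960 + (-180 + 144 - 44652)))) = -51407/((-43393/(-21960 - 44688))) = -51407/((-43393/(-66648))) = -51407/((-43393*(-1/66648))) = -51407/43393/66648 = -51407*66648/43393 = -3426173736/43393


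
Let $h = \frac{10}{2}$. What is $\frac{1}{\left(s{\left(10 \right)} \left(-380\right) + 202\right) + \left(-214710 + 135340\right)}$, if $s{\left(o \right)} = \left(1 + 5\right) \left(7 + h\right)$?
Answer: $- \frac{1}{106528} \approx -9.3872 \cdot 10^{-6}$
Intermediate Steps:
$h = 5$ ($h = 10 \cdot \frac{1}{2} = 5$)
$s{\left(o \right)} = 72$ ($s{\left(o \right)} = \left(1 + 5\right) \left(7 + 5\right) = 6 \cdot 12 = 72$)
$\frac{1}{\left(s{\left(10 \right)} \left(-380\right) + 202\right) + \left(-214710 + 135340\right)} = \frac{1}{\left(72 \left(-380\right) + 202\right) + \left(-214710 + 135340\right)} = \frac{1}{\left(-27360 + 202\right) - 79370} = \frac{1}{-27158 - 79370} = \frac{1}{-106528} = - \frac{1}{106528}$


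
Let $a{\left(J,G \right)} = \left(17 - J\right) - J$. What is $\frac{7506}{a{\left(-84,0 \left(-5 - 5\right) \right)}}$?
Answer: $\frac{7506}{185} \approx 40.573$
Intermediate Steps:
$a{\left(J,G \right)} = 17 - 2 J$
$\frac{7506}{a{\left(-84,0 \left(-5 - 5\right) \right)}} = \frac{7506}{17 - -168} = \frac{7506}{17 + 168} = \frac{7506}{185}$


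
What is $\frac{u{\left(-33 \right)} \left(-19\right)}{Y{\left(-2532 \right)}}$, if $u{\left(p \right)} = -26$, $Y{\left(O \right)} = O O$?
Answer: $\frac{247}{3205512} \approx 7.7055 \cdot 10^{-5}$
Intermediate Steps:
$Y{\left(O \right)} = O^{2}$
$\frac{u{\left(-33 \right)} \left(-19\right)}{Y{\left(-2532 \right)}} = \frac{\left(-26\right) \left(-19\right)}{\left(-2532\right)^{2}} = \frac{494}{6411024} = 494 \cdot \frac{1}{6411024} = \frac{247}{3205512}$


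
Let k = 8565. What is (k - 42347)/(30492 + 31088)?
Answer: -16891/30790 ≈ -0.54859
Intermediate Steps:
(k - 42347)/(30492 + 31088) = (8565 - 42347)/(30492 + 31088) = -33782/61580 = -33782*1/61580 = -16891/30790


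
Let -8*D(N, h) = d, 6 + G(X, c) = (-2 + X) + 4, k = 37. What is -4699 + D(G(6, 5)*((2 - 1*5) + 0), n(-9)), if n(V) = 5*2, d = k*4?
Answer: -9435/2 ≈ -4717.5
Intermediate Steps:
d = 148 (d = 37*4 = 148)
G(X, c) = -4 + X (G(X, c) = -6 + ((-2 + X) + 4) = -6 + (2 + X) = -4 + X)
n(V) = 10
D(N, h) = -37/2 (D(N, h) = -1/8*148 = -37/2)
-4699 + D(G(6, 5)*((2 - 1*5) + 0), n(-9)) = -4699 - 37/2 = -9435/2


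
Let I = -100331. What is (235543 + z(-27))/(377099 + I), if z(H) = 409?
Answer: 14747/17298 ≈ 0.85253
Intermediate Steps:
(235543 + z(-27))/(377099 + I) = (235543 + 409)/(377099 - 100331) = 235952/276768 = 235952*(1/276768) = 14747/17298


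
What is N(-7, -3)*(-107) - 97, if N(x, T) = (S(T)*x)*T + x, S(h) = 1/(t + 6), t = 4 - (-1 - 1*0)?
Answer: 4925/11 ≈ 447.73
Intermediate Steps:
t = 5 (t = 4 - (-1 + 0) = 4 - 1*(-1) = 4 + 1 = 5)
S(h) = 1/11 (S(h) = 1/(5 + 6) = 1/11)
N(x, T) = x + T*x/11 (N(x, T) = (x/11)*T + x = T*x/11 + x = x + T*x/11)
N(-7, -3)*(-107) - 97 = ((1/11)*(-7)*(11 - 3))*(-107) - 97 = ((1/11)*(-7)*8)*(-107) - 97 = -56/11*(-107) - 97 = 5992/11 - 97 = 4925/11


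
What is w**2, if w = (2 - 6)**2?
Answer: 256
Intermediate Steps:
w = 16 (w = (-4)**2 = 16)
w**2 = 16**2 = 256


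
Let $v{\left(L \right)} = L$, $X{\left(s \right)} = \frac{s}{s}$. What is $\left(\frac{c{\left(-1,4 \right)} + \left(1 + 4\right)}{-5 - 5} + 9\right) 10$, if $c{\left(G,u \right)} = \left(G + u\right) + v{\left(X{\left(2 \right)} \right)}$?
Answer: $81$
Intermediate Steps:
$X{\left(s \right)} = 1$
$c{\left(G,u \right)} = 1 + G + u$ ($c{\left(G,u \right)} = \left(G + u\right) + 1 = 1 + G + u$)
$\left(\frac{c{\left(-1,4 \right)} + \left(1 + 4\right)}{-5 - 5} + 9\right) 10 = \left(\frac{\left(1 - 1 + 4\right) + \left(1 + 4\right)}{-5 - 5} + 9\right) 10 = \left(\frac{4 + 5}{-10} + 9\right) 10 = \left(9 \left(- \frac{1}{10}\right) + 9\right) 10 = \left(- \frac{9}{10} + 9\right) 10 = \frac{81}{10} \cdot 10 = 81$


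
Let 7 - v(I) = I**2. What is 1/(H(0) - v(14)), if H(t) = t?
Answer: 1/189 ≈ 0.0052910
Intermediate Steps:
v(I) = 7 - I**2
1/(H(0) - v(14)) = 1/(0 - (7 - 1*14**2)) = 1/(0 - (7 - 1*196)) = 1/(0 - (7 - 196)) = 1/(0 - 1*(-189)) = 1/(0 + 189) = 1/189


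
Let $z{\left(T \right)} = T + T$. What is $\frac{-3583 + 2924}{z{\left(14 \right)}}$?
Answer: $- \frac{659}{28} \approx -23.536$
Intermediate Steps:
$z{\left(T \right)} = 2 T$
$\frac{-3583 + 2924}{z{\left(14 \right)}} = \frac{-3583 + 2924}{2 \cdot 14} = - \frac{659}{28}$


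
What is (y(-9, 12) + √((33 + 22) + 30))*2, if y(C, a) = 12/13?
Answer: 24/13 + 2*√85 ≈ 20.285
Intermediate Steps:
y(C, a) = 12/13 (y(C, a) = 12*(1/13) = 12/13)
(y(-9, 12) + √((33 + 22) + 30))*2 = (12/13 + √((33 + 22) + 30))*2 = (12/13 + √(55 + 30))*2 = (12/13 + √85)*2 = 24/13 + 2*√85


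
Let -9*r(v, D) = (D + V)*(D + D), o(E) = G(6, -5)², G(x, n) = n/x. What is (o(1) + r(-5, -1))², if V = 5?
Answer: 361/144 ≈ 2.5069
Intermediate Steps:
o(E) = 25/36 (o(E) = (-5/6)² = (-5*⅙)² = (-⅚)² = 25/36)
r(v, D) = -2*D*(5 + D)/9 (r(v, D) = -(D + 5)*(D + D)/9 = -(5 + D)*2*D/9 = -2*D*(5 + D)/9)
(o(1) + r(-5, -1))² = (25/36 - 2/9*(-1)*(5 - 1))² = (25/36 - 2/9*(-1)*4)² = (25/36 + 8/9)² = (19/12)² = 361/144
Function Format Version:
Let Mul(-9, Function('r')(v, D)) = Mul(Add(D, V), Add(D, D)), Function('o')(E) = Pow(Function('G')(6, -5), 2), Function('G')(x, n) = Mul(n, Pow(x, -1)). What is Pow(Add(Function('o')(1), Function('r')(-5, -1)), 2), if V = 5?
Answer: Rational(361, 144) ≈ 2.5069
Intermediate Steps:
Function('o')(E) = Rational(25, 36) (Function('o')(E) = Pow(Mul(-5, Pow(6, -1)), 2) = Pow(Mul(-5, Rational(1, 6)), 2) = Pow(Rational(-5, 6), 2) = Rational(25, 36))
Function('r')(v, D) = Mul(Rational(-2, 9), D, Add(5, D)) (Function('r')(v, D) = Mul(Rational(-1, 9), Mul(Add(D, 5), Add(D, D))) = Mul(Rational(-1, 9), Mul(Add(5, D), Mul(2, D))) = Mul(Rational(-1, 9), Mul(2, D, Add(5, D))) = Mul(Rational(-2, 9), D, Add(5, D)))
Pow(Add(Function('o')(1), Function('r')(-5, -1)), 2) = Pow(Add(Rational(25, 36), Mul(Rational(-2, 9), -1, Add(5, -1))), 2) = Pow(Add(Rational(25, 36), Mul(Rational(-2, 9), -1, 4)), 2) = Pow(Add(Rational(25, 36), Rational(8, 9)), 2) = Pow(Rational(19, 12), 2) = Rational(361, 144)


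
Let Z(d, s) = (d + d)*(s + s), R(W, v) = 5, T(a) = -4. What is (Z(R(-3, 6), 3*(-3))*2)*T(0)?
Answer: 1440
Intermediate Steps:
Z(d, s) = 4*d*s (Z(d, s) = (2*d)*(2*s) = 4*d*s)
(Z(R(-3, 6), 3*(-3))*2)*T(0) = ((4*5*(3*(-3)))*2)*(-4) = ((4*5*(-9))*2)*(-4) = -180*2*(-4) = -360*(-4) = 1440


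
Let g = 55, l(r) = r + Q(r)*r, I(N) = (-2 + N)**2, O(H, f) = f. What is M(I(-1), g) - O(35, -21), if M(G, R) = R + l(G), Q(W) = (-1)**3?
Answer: 76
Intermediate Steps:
Q(W) = -1
l(r) = 0 (l(r) = r - r = 0)
M(G, R) = R (M(G, R) = R + 0 = R)
M(I(-1), g) - O(35, -21) = 55 - 1*(-21) = 55 + 21 = 76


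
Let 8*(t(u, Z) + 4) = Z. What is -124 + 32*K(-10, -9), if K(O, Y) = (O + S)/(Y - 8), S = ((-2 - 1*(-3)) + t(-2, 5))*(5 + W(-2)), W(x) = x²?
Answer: -1104/17 ≈ -64.941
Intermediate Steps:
t(u, Z) = -4 + Z/8
S = -171/8 (S = ((-2 - 1*(-3)) + (-4 + (⅛)*5))*(5 + (-2)²) = ((-2 + 3) + (-4 + 5/8))*(5 + 4) = (1 - 27/8)*9 = -19/8*9 = -171/8 ≈ -21.375)
K(O, Y) = (-171/8 + O)/(-8 + Y) (K(O, Y) = (O - 171/8)/(Y - 8) = (-171/8 + O)/(-8 + Y))
-124 + 32*K(-10, -9) = -124 + 32*((-171/8 - 10)/(-8 - 9)) = -124 + 32*(-251/8/(-17)) = -124 + 32*(-1/17*(-251/8)) = -124 + 32*(251/136) = -124 + 1004/17 = -1104/17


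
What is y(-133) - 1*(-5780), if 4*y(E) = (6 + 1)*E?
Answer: 22189/4 ≈ 5547.3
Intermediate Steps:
y(E) = 7*E/4 (y(E) = ((6 + 1)*E)/4 = (7*E)/4 = 7*E/4)
y(-133) - 1*(-5780) = (7/4)*(-133) - 1*(-5780) = -931/4 + 5780 = 22189/4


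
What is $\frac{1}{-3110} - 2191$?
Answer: $- \frac{6814011}{3110} \approx -2191.0$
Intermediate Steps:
$\frac{1}{-3110} - 2191 = - \frac{1}{3110} - 2191 = - \frac{6814011}{3110}$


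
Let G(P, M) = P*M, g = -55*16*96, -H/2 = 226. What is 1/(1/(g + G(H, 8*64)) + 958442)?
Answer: 315904/302775661567 ≈ 1.0434e-6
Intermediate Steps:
H = -452 (H = -2*226 = -452)
g = -84480 (g = -880*96 = -84480)
G(P, M) = M*P
1/(1/(g + G(H, 8*64)) + 958442) = 1/(1/(-84480 + (8*64)*(-452)) + 958442) = 1/(1/(-84480 + 512*(-452)) + 958442) = 1/(1/(-84480 - 231424) + 958442) = 1/(1/(-315904) + 958442) = 1/(-1/315904 + 958442) = 1/(302775661567/315904) = 315904/302775661567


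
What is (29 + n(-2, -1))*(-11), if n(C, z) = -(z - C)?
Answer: -308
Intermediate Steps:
n(C, z) = C - z
(29 + n(-2, -1))*(-11) = (29 + (-2 - 1*(-1)))*(-11) = (29 + (-2 + 1))*(-11) = (29 - 1)*(-11) = 28*(-11) = -308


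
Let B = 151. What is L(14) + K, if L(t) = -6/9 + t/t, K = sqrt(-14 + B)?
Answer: 1/3 + sqrt(137) ≈ 12.038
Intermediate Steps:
K = sqrt(137) (K = sqrt(-14 + 151) = sqrt(137) ≈ 11.705)
L(t) = 1/3 (L(t) = -6*1/9 + 1 = -2/3 + 1 = 1/3)
L(14) + K = 1/3 + sqrt(137)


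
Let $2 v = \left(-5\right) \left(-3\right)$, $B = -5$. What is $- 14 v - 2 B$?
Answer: $-95$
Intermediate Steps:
$v = \frac{15}{2}$ ($v = \frac{\left(-5\right) \left(-3\right)}{2} = \frac{1}{2} \cdot 15 = \frac{15}{2} \approx 7.5$)
$- 14 v - 2 B = \left(-14\right) \frac{15}{2} - -10 = -105 + 10 = -95$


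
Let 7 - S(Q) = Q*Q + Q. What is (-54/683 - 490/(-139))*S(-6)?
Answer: -7524772/94937 ≈ -79.261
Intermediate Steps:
S(Q) = 7 - Q - Q**2 (S(Q) = 7 - (Q*Q + Q) = 7 - (Q**2 + Q) = 7 - (Q + Q**2) = 7 + (-Q - Q**2) = 7 - Q - Q**2)
(-54/683 - 490/(-139))*S(-6) = (-54/683 - 490/(-139))*(7 - 1*(-6) - 1*(-6)**2) = (-54*1/683 - 490*(-1/139))*(7 + 6 - 1*36) = (-54/683 + 490/139)*(7 + 6 - 36) = (327164/94937)*(-23) = -7524772/94937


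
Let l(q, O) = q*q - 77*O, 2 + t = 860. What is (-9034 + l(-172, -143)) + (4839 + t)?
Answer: 37258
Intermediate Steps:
t = 858 (t = -2 + 860 = 858)
l(q, O) = q² - 77*O
(-9034 + l(-172, -143)) + (4839 + t) = (-9034 + ((-172)² - 77*(-143))) + (4839 + 858) = (-9034 + (29584 + 11011)) + 5697 = (-9034 + 40595) + 5697 = 31561 + 5697 = 37258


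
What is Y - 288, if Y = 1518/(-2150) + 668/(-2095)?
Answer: -130184041/450425 ≈ -289.02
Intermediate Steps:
Y = -461641/450425 (Y = 1518*(-1/2150) + 668*(-1/2095) = -759/1075 - 668/2095 = -461641/450425 ≈ -1.0249)
Y - 288 = -461641/450425 - 288 = -130184041/450425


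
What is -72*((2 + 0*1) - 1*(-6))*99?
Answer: -57024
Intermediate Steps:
-72*((2 + 0*1) - 1*(-6))*99 = -72*((2 + 0) + 6)*99 = -72*(2 + 6)*99 = -72*8*99 = -576*99 = -57024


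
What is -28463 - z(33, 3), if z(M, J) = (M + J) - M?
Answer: -28466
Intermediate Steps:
z(M, J) = J (z(M, J) = (J + M) - M = J)
-28463 - z(33, 3) = -28463 - 1*3 = -28463 - 3 = -28466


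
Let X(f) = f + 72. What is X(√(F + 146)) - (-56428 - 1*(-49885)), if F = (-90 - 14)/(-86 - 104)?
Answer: 6615 + √1322590/95 ≈ 6627.1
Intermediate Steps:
F = 52/95 (F = -104/(-190) = -104*(-1/190) = 52/95 ≈ 0.54737)
X(f) = 72 + f
X(√(F + 146)) - (-56428 - 1*(-49885)) = (72 + √(52/95 + 146)) - (-56428 - 1*(-49885)) = (72 + √(13922/95)) - (-56428 + 49885) = (72 + √1322590/95) - 1*(-6543) = (72 + √1322590/95) + 6543 = 6615 + √1322590/95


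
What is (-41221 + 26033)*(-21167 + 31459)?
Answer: -156314896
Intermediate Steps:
(-41221 + 26033)*(-21167 + 31459) = -15188*10292 = -156314896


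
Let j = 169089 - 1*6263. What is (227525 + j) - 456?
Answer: 389895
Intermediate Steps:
j = 162826 (j = 169089 - 6263 = 162826)
(227525 + j) - 456 = (227525 + 162826) - 456 = 390351 - 456 = 389895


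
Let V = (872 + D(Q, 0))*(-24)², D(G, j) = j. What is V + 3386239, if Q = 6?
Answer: 3888511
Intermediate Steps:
V = 502272 (V = (872 + 0)*(-24)² = 872*576 = 502272)
V + 3386239 = 502272 + 3386239 = 3888511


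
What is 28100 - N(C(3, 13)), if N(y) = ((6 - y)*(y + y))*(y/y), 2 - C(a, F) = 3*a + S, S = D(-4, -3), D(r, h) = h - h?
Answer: 28282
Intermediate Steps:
D(r, h) = 0
S = 0
C(a, F) = 2 - 3*a (C(a, F) = 2 - (3*a + 0) = 2 - 3*a)
N(y) = 2*y*(6 - y) (N(y) = ((6 - y)*(2*y))*1 = (2*y*(6 - y))*1 = 2*y*(6 - y))
28100 - N(C(3, 13)) = 28100 - 2*(2 - 3*3)*(6 - (2 - 3*3)) = 28100 - 2*(2 - 9)*(6 - (2 - 9)) = 28100 - 2*(-7)*(6 - 1*(-7)) = 28100 - 2*(-7)*(6 + 7) = 28100 - 2*(-7)*13 = 28100 - 1*(-182) = 28100 + 182 = 28282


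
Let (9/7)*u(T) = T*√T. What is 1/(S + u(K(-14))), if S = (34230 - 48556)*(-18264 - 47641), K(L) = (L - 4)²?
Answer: 1/944159566 ≈ 1.0591e-9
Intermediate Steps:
K(L) = (-4 + L)²
u(T) = 7*T^(3/2)/9 (u(T) = 7*(T*√T)/9 = 7*T^(3/2)/9)
S = 944155030 (S = -14326*(-65905) = 944155030)
1/(S + u(K(-14))) = 1/(944155030 + 7*((-4 - 14)²)^(3/2)/9) = 1/(944155030 + 7*((-18)²)^(3/2)/9) = 1/(944155030 + 7*324^(3/2)/9) = 1/(944155030 + (7/9)*5832) = 1/(944155030 + 4536) = 1/944159566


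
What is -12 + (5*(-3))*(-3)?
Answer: 33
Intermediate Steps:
-12 + (5*(-3))*(-3) = -12 - 15*(-3) = -12 + 45 = 33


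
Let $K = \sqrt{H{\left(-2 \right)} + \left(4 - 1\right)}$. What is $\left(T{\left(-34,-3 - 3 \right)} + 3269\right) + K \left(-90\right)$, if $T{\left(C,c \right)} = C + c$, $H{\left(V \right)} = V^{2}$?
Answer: $3229 - 90 \sqrt{7} \approx 2990.9$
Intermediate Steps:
$K = \sqrt{7}$ ($K = \sqrt{\left(-2\right)^{2} + \left(4 - 1\right)} = \sqrt{4 + 3} = \sqrt{7} \approx 2.6458$)
$\left(T{\left(-34,-3 - 3 \right)} + 3269\right) + K \left(-90\right) = \left(\left(-34 - 6\right) + 3269\right) + \sqrt{7} \left(-90\right) = \left(\left(-34 - 6\right) + 3269\right) - 90 \sqrt{7} = \left(-40 + 3269\right) - 90 \sqrt{7} = 3229 - 90 \sqrt{7}$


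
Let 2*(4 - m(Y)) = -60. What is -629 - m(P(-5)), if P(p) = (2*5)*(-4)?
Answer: -663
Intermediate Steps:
P(p) = -40 (P(p) = 10*(-4) = -40)
m(Y) = 34 (m(Y) = 4 - ½*(-60) = 4 + 30 = 34)
-629 - m(P(-5)) = -629 - 1*34 = -629 - 34 = -663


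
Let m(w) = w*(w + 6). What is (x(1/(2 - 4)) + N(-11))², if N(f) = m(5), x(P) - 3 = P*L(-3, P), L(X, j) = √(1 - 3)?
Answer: (116 - I*√2)²/4 ≈ 3363.5 - 82.024*I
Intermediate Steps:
L(X, j) = I*√2 (L(X, j) = √(-2) = I*√2)
m(w) = w*(6 + w)
x(P) = 3 + I*P*√2 (x(P) = 3 + P*(I*√2) = 3 + I*P*√2)
N(f) = 55 (N(f) = 5*(6 + 5) = 5*11 = 55)
(x(1/(2 - 4)) + N(-11))² = ((3 + I*√2/(2 - 4)) + 55)² = ((3 + I*√2/(-2)) + 55)² = ((3 + I*(-½)*√2) + 55)² = ((3 - I*√2/2) + 55)² = (58 - I*√2/2)²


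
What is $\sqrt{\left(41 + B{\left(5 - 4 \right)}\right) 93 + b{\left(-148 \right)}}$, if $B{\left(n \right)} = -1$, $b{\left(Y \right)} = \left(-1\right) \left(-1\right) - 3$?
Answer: $13 \sqrt{22} \approx 60.975$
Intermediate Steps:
$b{\left(Y \right)} = -2$ ($b{\left(Y \right)} = 1 - 3 = -2$)
$\sqrt{\left(41 + B{\left(5 - 4 \right)}\right) 93 + b{\left(-148 \right)}} = \sqrt{\left(41 - 1\right) 93 - 2} = \sqrt{40 \cdot 93 - 2} = \sqrt{3720 - 2} = \sqrt{3718} = 13 \sqrt{22}$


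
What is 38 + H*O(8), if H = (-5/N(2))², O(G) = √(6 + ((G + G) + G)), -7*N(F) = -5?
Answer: 38 + 49*√30 ≈ 306.38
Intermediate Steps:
N(F) = 5/7 (N(F) = -⅐*(-5) = 5/7)
O(G) = √(6 + 3*G) (O(G) = √(6 + (2*G + G)) = √(6 + 3*G))
H = 49 (H = (-5/5/7)² = (-5*7/5)² = (-7)² = 49)
38 + H*O(8) = 38 + 49*√(6 + 3*8) = 38 + 49*√(6 + 24) = 38 + 49*√30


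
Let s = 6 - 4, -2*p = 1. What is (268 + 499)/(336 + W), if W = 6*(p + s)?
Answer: 767/345 ≈ 2.2232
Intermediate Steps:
p = -1/2 (p = -1/2*1 = -1/2 ≈ -0.50000)
s = 2
W = 9 (W = 6*(-1/2 + 2) = 6*(3/2) = 9)
(268 + 499)/(336 + W) = (268 + 499)/(336 + 9) = 767/345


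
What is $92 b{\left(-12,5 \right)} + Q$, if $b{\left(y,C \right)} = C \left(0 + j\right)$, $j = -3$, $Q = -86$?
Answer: $-1466$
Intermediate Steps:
$b{\left(y,C \right)} = - 3 C$ ($b{\left(y,C \right)} = C \left(0 - 3\right) = C \left(-3\right) = - 3 C$)
$92 b{\left(-12,5 \right)} + Q = 92 \left(\left(-3\right) 5\right) - 86 = 92 \left(-15\right) - 86 = -1380 - 86 = -1466$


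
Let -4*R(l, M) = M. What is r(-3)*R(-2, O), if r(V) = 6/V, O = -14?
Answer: -7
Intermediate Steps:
R(l, M) = -M/4
r(-3)*R(-2, O) = (6/(-3))*(-¼*(-14)) = (6*(-⅓))*(7/2) = -2*7/2 = -7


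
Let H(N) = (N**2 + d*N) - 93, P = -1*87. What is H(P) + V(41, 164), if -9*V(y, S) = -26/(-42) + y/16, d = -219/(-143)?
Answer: 3175092493/432432 ≈ 7342.4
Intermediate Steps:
d = 219/143 (d = -219*(-1/143) = 219/143 ≈ 1.5315)
P = -87
H(N) = -93 + N**2 + 219*N/143 (H(N) = (N**2 + 219*N/143) - 93 = -93 + N**2 + 219*N/143)
V(y, S) = -13/189 - y/144 (V(y, S) = -(-26/(-42) + y/16)/9 = -(-26*(-1/42) + y*(1/16))/9 = -(13/21 + y/16)/9 = -13/189 - y/144)
H(P) + V(41, 164) = (-93 + (-87)**2 + (219/143)*(-87)) + (-13/189 - 1/144*41) = (-93 + 7569 - 19053/143) + (-13/189 - 41/144) = 1050015/143 - 1069/3024 = 3175092493/432432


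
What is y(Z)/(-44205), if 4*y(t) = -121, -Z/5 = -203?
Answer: 121/176820 ≈ 0.00068431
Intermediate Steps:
Z = 1015 (Z = -5*(-203) = 1015)
y(t) = -121/4 (y(t) = (¼)*(-121) = -121/4)
y(Z)/(-44205) = -121/4/(-44205) = -121/4*(-1/44205) = 121/176820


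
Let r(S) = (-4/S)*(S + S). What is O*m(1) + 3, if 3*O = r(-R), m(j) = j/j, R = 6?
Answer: 1/3 ≈ 0.33333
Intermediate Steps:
m(j) = 1
r(S) = -8 (r(S) = (-4/S)*(2*S) = -8)
O = -8/3 (O = (1/3)*(-8) = -8/3 ≈ -2.6667)
O*m(1) + 3 = -8/3*1 + 3 = -8/3 + 3 = 1/3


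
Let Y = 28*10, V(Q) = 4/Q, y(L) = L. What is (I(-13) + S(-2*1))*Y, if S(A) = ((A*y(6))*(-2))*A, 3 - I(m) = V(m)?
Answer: -162680/13 ≈ -12514.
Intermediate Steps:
Y = 280
I(m) = 3 - 4/m
S(A) = -12*A² (S(A) = ((A*6)*(-2))*A = ((6*A)*(-2))*A = (-12*A)*A = -12*A²)
(I(-13) + S(-2*1))*Y = ((3 - 4/(-13)) - 12*(-2*1)²)*280 = ((3 - 4*(-1/13)) - 12*(-2)²)*280 = ((3 + 4/13) - 12*4)*280 = (43/13 - 48)*280 = -581/13*280 = -162680/13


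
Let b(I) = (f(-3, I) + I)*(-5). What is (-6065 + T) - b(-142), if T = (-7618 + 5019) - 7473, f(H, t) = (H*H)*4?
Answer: -16667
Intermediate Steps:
f(H, t) = 4*H² (f(H, t) = H²*4 = 4*H²)
T = -10072 (T = -2599 - 7473 = -10072)
b(I) = -180 - 5*I (b(I) = (4*(-3)² + I)*(-5) = (4*9 + I)*(-5) = (36 + I)*(-5) = -180 - 5*I)
(-6065 + T) - b(-142) = (-6065 - 10072) - (-180 - 5*(-142)) = -16137 - (-180 + 710) = -16137 - 1*530 = -16137 - 530 = -16667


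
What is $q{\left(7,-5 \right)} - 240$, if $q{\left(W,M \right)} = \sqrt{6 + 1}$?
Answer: $-240 + \sqrt{7} \approx -237.35$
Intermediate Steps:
$q{\left(W,M \right)} = \sqrt{7}$
$q{\left(7,-5 \right)} - 240 = \sqrt{7} - 240 = -240 + \sqrt{7}$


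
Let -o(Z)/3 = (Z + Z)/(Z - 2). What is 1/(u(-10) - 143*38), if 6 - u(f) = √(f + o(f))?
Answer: I/(√15 - 5428*I) ≈ -0.00018423 + 1.3145e-7*I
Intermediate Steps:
o(Z) = -6*Z/(-2 + Z) (o(Z) = -3*(Z + Z)/(Z - 2) = -3*2*Z/(-2 + Z) = -6*Z/(-2 + Z))
u(f) = 6 - √(f - 6*f/(-2 + f))
1/(u(-10) - 143*38) = 1/((6 - √(-10*(-8 - 10)/(-2 - 10))) - 143*38) = 1/((6 - √(-10*(-18)/(-12))) - 5434) = 1/((6 - √(-10*(-1/12)*(-18))) - 5434) = 1/((6 - √(-15)) - 5434) = 1/((6 - I*√15) - 5434) = 1/(-5428 - I*√15)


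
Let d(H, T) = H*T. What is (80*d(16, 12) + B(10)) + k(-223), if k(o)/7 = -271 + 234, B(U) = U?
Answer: 15111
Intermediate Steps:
k(o) = -259 (k(o) = 7*(-271 + 234) = 7*(-37) = -259)
(80*d(16, 12) + B(10)) + k(-223) = (80*(16*12) + 10) - 259 = (80*192 + 10) - 259 = (15360 + 10) - 259 = 15370 - 259 = 15111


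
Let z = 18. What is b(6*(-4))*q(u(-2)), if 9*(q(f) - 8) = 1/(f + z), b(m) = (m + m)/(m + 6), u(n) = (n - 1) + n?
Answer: 7496/351 ≈ 21.356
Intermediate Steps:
u(n) = -1 + 2*n (u(n) = (-1 + n) + n = -1 + 2*n)
b(m) = 2*m/(6 + m) (b(m) = (2*m)/(6 + m) = 2*m/(6 + m))
q(f) = 8 + 1/(9*(18 + f)) (q(f) = 8 + 1/(9*(f + 18)) = 8 + 1/(9*(18 + f)))
b(6*(-4))*q(u(-2)) = (2*(6*(-4))/(6 + 6*(-4)))*((1297 + 72*(-1 + 2*(-2)))/(9*(18 + (-1 + 2*(-2))))) = (2*(-24)/(6 - 24))*((1297 + 72*(-1 - 4))/(9*(18 + (-1 - 4)))) = (2*(-24)/(-18))*((1297 + 72*(-5))/(9*(18 - 5))) = (2*(-24)*(-1/18))*((1/9)*(1297 - 360)/13) = 8*((1/9)*(1/13)*937)/3 = (8/3)*(937/117) = 7496/351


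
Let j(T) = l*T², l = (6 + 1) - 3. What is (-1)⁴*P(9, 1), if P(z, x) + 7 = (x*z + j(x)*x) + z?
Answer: 15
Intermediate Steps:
l = 4 (l = 7 - 3 = 4)
j(T) = 4*T²
P(z, x) = -7 + z + 4*x³ + x*z (P(z, x) = -7 + ((x*z + (4*x²)*x) + z) = -7 + ((x*z + 4*x³) + z) = -7 + ((4*x³ + x*z) + z) = -7 + (z + 4*x³ + x*z) = -7 + z + 4*x³ + x*z)
(-1)⁴*P(9, 1) = (-1)⁴*(-7 + 9 + 4*1³ + 1*9) = 1*(-7 + 9 + 4*1 + 9) = 1*(-7 + 9 + 4 + 9) = 1*15 = 15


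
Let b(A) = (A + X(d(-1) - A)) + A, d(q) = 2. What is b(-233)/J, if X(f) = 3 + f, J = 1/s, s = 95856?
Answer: -21855168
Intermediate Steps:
J = 1/95856 ≈ 1.0432e-5
b(A) = 5 + A (b(A) = (A + (3 + (2 - A))) + A = (A + (5 - A)) + A = 5 + A)
b(-233)/J = (5 - 233)/(1/95856) = -228*95856 = -21855168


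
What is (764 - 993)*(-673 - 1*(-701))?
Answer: -6412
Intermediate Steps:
(764 - 993)*(-673 - 1*(-701)) = -229*(-673 + 701) = -229*28 = -6412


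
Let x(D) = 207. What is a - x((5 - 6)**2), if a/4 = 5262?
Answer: 20841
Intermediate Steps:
a = 21048 (a = 4*5262 = 21048)
a - x((5 - 6)**2) = 21048 - 1*207 = 21048 - 207 = 20841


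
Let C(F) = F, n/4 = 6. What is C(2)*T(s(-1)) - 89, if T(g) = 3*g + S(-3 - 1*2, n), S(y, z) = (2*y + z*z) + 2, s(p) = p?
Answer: 1041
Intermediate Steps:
n = 24 (n = 4*6 = 24)
S(y, z) = 2 + z**2 + 2*y (S(y, z) = (2*y + z**2) + 2 = (z**2 + 2*y) + 2 = 2 + z**2 + 2*y)
T(g) = 568 + 3*g (T(g) = 3*g + (2 + 24**2 + 2*(-3 - 1*2)) = 3*g + (2 + 576 + 2*(-3 - 2)) = 3*g + (2 + 576 + 2*(-5)) = 3*g + (2 + 576 - 10) = 3*g + 568 = 568 + 3*g)
C(2)*T(s(-1)) - 89 = 2*(568 + 3*(-1)) - 89 = 2*(568 - 3) - 89 = 2*565 - 89 = 1130 - 89 = 1041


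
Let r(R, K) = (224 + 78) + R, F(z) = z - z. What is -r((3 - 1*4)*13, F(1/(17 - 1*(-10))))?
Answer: -289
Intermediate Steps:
F(z) = 0
r(R, K) = 302 + R
-r((3 - 1*4)*13, F(1/(17 - 1*(-10)))) = -(302 + (3 - 1*4)*13) = -(302 + (3 - 4)*13) = -(302 - 1*13) = -(302 - 13) = -1*289 = -289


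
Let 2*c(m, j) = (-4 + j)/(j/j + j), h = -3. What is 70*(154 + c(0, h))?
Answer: 21805/2 ≈ 10903.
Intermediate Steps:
c(m, j) = (-4 + j)/(2*(1 + j)) (c(m, j) = ((-4 + j)/(j/j + j))/2 = ((-4 + j)/(1 + j))/2 = (-4 + j)/(2*(1 + j)))
70*(154 + c(0, h)) = 70*(154 + (-4 - 3)/(2*(1 - 3))) = 70*(154 + (1/2)*(-7)/(-2)) = 70*(154 + (1/2)*(-1/2)*(-7)) = 70*(154 + 7/4) = 70*(623/4) = 21805/2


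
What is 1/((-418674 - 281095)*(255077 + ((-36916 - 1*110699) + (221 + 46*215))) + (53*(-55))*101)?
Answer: -1/82274235052 ≈ -1.2154e-11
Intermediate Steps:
1/((-418674 - 281095)*(255077 + ((-36916 - 1*110699) + (221 + 46*215))) + (53*(-55))*101) = 1/(-699769*(255077 + ((-36916 - 110699) + (221 + 9890))) - 2915*101) = 1/(-699769*(255077 + (-147615 + 10111)) - 294415) = 1/(-699769*(255077 - 137504) - 294415) = 1/(-699769*117573 - 294415) = 1/(-82273940637 - 294415) = 1/(-82274235052) = -1/82274235052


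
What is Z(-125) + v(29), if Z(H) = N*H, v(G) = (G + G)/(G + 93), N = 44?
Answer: -335471/61 ≈ -5499.5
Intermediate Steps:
v(G) = 2*G/(93 + G) (v(G) = (2*G)/(93 + G) = 2*G/(93 + G))
Z(H) = 44*H
Z(-125) + v(29) = 44*(-125) + 2*29/(93 + 29) = -5500 + 2*29/122 = -5500 + 2*29*(1/122) = -5500 + 29/61 = -335471/61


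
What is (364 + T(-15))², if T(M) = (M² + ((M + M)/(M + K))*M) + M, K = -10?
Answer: 309136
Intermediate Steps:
T(M) = M + M² + 2*M²/(-10 + M) (T(M) = (M² + ((M + M)/(M - 10))*M) + M = (M² + ((2*M)/(-10 + M))*M) + M = (M² + (2*M/(-10 + M))*M) + M = (M² + 2*M²/(-10 + M)) + M = M + M² + 2*M²/(-10 + M))
(364 + T(-15))² = (364 - 15*(-10 + (-15)² - 7*(-15))/(-10 - 15))² = (364 - 15*(-10 + 225 + 105)/(-25))² = (364 - 15*(-1/25)*320)² = (364 + 192)² = 556² = 309136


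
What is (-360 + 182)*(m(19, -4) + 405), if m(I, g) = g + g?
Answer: -70666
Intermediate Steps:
m(I, g) = 2*g
(-360 + 182)*(m(19, -4) + 405) = (-360 + 182)*(2*(-4) + 405) = -178*(-8 + 405) = -178*397 = -70666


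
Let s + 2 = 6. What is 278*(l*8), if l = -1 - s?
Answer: -11120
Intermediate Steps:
s = 4 (s = -2 + 6 = 4)
l = -5 (l = -1 - 1*4 = -1 - 4 = -5)
278*(l*8) = 278*(-5*8) = 278*(-40) = -11120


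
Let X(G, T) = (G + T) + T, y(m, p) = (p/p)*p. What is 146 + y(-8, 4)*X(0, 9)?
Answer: 218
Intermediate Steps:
y(m, p) = p (y(m, p) = 1*p = p)
X(G, T) = G + 2*T
146 + y(-8, 4)*X(0, 9) = 146 + 4*(0 + 2*9) = 146 + 4*(0 + 18) = 146 + 4*18 = 146 + 72 = 218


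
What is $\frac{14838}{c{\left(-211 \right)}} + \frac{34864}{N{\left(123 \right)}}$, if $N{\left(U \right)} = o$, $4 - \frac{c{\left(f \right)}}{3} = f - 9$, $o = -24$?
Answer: $- \frac{480677}{336} \approx -1430.6$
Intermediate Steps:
$c{\left(f \right)} = 39 - 3 f$ ($c{\left(f \right)} = 12 - 3 \left(f - 9\right) = 12 - 3 \left(-9 + f\right) = 12 - \left(-27 + 3 f\right) = 39 - 3 f$)
$N{\left(U \right)} = -24$
$\frac{14838}{c{\left(-211 \right)}} + \frac{34864}{N{\left(123 \right)}} = \frac{14838}{39 - -633} + \frac{34864}{-24} = \frac{14838}{39 + 633} + 34864 \left(- \frac{1}{24}\right) = \frac{14838}{672} - \frac{4358}{3} = 14838 \cdot \frac{1}{672} - \frac{4358}{3} = \frac{2473}{112} - \frac{4358}{3} = - \frac{480677}{336}$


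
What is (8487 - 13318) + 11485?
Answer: 6654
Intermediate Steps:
(8487 - 13318) + 11485 = -4831 + 11485 = 6654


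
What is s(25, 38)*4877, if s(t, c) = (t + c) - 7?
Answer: 273112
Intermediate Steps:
s(t, c) = -7 + c + t (s(t, c) = (c + t) - 7 = -7 + c + t)
s(25, 38)*4877 = (-7 + 38 + 25)*4877 = 56*4877 = 273112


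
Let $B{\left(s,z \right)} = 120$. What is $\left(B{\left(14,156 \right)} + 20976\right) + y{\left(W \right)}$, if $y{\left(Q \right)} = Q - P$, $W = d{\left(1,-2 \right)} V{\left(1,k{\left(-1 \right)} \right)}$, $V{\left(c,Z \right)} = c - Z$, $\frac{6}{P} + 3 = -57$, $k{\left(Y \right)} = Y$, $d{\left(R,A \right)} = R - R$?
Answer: $\frac{210961}{10} \approx 21096.0$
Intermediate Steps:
$d{\left(R,A \right)} = 0$
$P = - \frac{1}{10}$ ($P = \frac{6}{-3 - 57} = \frac{6}{-60} = 6 \left(- \frac{1}{60}\right) = - \frac{1}{10} \approx -0.1$)
$W = 0$ ($W = 0 \left(1 - -1\right) = 0 \left(1 + 1\right) = 0 \cdot 2 = 0$)
$y{\left(Q \right)} = \frac{1}{10} + Q$ ($y{\left(Q \right)} = Q - - \frac{1}{10} = Q + \frac{1}{10} = \frac{1}{10} + Q$)
$\left(B{\left(14,156 \right)} + 20976\right) + y{\left(W \right)} = \left(120 + 20976\right) + \left(\frac{1}{10} + 0\right) = 21096 + \frac{1}{10} = \frac{210961}{10}$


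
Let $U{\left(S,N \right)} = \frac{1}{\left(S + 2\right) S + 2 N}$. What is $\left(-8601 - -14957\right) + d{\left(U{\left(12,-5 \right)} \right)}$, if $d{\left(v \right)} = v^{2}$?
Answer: $\frac{158671185}{24964} \approx 6356.0$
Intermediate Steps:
$U{\left(S,N \right)} = \frac{1}{2 N + S \left(2 + S\right)}$ ($U{\left(S,N \right)} = \frac{1}{\left(2 + S\right) S + 2 N} = \frac{1}{S \left(2 + S\right) + 2 N} = \frac{1}{2 N + S \left(2 + S\right)}$)
$\left(-8601 - -14957\right) + d{\left(U{\left(12,-5 \right)} \right)} = \left(-8601 - -14957\right) + \left(\frac{1}{12^{2} + 2 \left(-5\right) + 2 \cdot 12}\right)^{2} = \left(-8601 + 14957\right) + \left(\frac{1}{144 - 10 + 24}\right)^{2} = 6356 + \left(\frac{1}{158}\right)^{2} = 6356 + \frac{1}{24964} = \frac{158671185}{24964}$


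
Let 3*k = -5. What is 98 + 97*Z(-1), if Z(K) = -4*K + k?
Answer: 973/3 ≈ 324.33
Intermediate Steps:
k = -5/3 (k = (⅓)*(-5) = -5/3 ≈ -1.6667)
Z(K) = -5/3 - 4*K (Z(K) = -4*K - 5/3 = -5/3 - 4*K)
98 + 97*Z(-1) = 98 + 97*(-5/3 - 4*(-1)) = 98 + 97*(-5/3 + 4) = 98 + 97*(7/3) = 98 + 679/3 = 973/3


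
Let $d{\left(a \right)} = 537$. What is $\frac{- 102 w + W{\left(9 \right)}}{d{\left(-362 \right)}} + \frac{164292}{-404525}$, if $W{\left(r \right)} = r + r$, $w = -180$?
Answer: $\frac{2448711882}{72409975} \approx 33.817$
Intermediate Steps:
$W{\left(r \right)} = 2 r$
$\frac{- 102 w + W{\left(9 \right)}}{d{\left(-362 \right)}} + \frac{164292}{-404525} = \frac{\left(-102\right) \left(-180\right) + 2 \cdot 9}{537} + \frac{164292}{-404525} = \left(18360 + 18\right) \frac{1}{537} + 164292 \left(- \frac{1}{404525}\right) = 18378 \cdot \frac{1}{537} - \frac{164292}{404525} = \frac{6126}{179} - \frac{164292}{404525} = \frac{2448711882}{72409975}$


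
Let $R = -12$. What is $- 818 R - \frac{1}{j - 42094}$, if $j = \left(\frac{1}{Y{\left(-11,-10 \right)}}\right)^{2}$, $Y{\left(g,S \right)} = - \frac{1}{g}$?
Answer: $\frac{412006969}{41973} \approx 9816.0$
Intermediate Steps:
$j = 121$ ($j = \left(\frac{1}{\left(-1\right) \frac{1}{-11}}\right)^{2} = \left(\frac{1}{\left(-1\right) \left(- \frac{1}{11}\right)}\right)^{2} = \left(\frac{1}{\frac{1}{11}}\right)^{2} = 11^{2} = 121$)
$- 818 R - \frac{1}{j - 42094} = \left(-818\right) \left(-12\right) - \frac{1}{121 - 42094} = 9816 - \frac{1}{-41973} = 9816 - - \frac{1}{41973} = 9816 + \frac{1}{41973} = \frac{412006969}{41973}$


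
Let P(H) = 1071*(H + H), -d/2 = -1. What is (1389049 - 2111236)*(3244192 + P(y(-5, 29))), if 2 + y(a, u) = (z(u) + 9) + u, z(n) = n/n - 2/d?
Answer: -2398602571848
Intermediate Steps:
d = 2 (d = -2*(-1) = 2)
z(n) = 0 (z(n) = n/n - 2/2 = 1 - 2*½ = 1 - 1 = 0)
y(a, u) = 7 + u (y(a, u) = -2 + ((0 + 9) + u) = -2 + (9 + u) = 7 + u)
P(H) = 2142*H (P(H) = 1071*(2*H) = 2142*H)
(1389049 - 2111236)*(3244192 + P(y(-5, 29))) = (1389049 - 2111236)*(3244192 + 2142*(7 + 29)) = -722187*(3244192 + 2142*36) = -722187*(3244192 + 77112) = -722187*3321304 = -2398602571848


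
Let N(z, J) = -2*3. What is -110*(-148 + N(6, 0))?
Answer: 16940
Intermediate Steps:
N(z, J) = -6
-110*(-148 + N(6, 0)) = -110*(-148 - 6) = -110*(-154) = 16940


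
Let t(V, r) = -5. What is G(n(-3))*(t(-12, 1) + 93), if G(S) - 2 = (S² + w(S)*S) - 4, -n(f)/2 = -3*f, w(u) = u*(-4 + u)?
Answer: -598928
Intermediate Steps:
n(f) = 6*f (n(f) = -(-6)*f = 6*f)
G(S) = -2 + S² + S²*(-4 + S) (G(S) = 2 + ((S² + (S*(-4 + S))*S) - 4) = 2 + ((S² + S²*(-4 + S)) - 4) = 2 + (-4 + S² + S²*(-4 + S)) = -2 + S² + S²*(-4 + S))
G(n(-3))*(t(-12, 1) + 93) = (-2 + (6*(-3))³ - 3*(6*(-3))²)*(-5 + 93) = (-2 + (-18)³ - 3*(-18)²)*88 = (-2 - 5832 - 3*324)*88 = (-2 - 5832 - 972)*88 = -6806*88 = -598928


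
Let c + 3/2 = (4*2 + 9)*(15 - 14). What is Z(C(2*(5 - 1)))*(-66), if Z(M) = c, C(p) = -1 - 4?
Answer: -1023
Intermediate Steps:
C(p) = -5
c = 31/2 (c = -3/2 + (4*2 + 9)*(15 - 14) = -3/2 + (8 + 9)*1 = -3/2 + 17*1 = -3/2 + 17 = 31/2 ≈ 15.500)
Z(M) = 31/2
Z(C(2*(5 - 1)))*(-66) = (31/2)*(-66) = -1023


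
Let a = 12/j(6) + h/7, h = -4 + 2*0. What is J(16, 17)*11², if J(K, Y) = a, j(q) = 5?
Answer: 7744/35 ≈ 221.26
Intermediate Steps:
h = -4 (h = -4 + 0 = -4)
a = 64/35 (a = 12/5 - 4/7 = 64/35 ≈ 1.8286)
J(K, Y) = 64/35
J(16, 17)*11² = (64/35)*11² = (64/35)*121 = 7744/35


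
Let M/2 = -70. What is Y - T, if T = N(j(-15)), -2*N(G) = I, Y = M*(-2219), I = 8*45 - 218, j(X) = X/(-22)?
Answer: 310731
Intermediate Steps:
M = -140 (M = 2*(-70) = -140)
j(X) = -X/22 (j(X) = X*(-1/22) = -X/22)
I = 142 (I = 360 - 218 = 142)
Y = 310660 (Y = -140*(-2219) = 310660)
N(G) = -71 (N(G) = -½*142 = -71)
T = -71
Y - T = 310660 - 1*(-71) = 310660 + 71 = 310731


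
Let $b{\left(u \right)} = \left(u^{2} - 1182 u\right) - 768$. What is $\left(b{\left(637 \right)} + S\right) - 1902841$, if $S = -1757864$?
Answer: $-4008638$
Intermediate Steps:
$b{\left(u \right)} = -768 + u^{2} - 1182 u$
$\left(b{\left(637 \right)} + S\right) - 1902841 = \left(\left(-768 + 637^{2} - 752934\right) - 1757864\right) - 1902841 = \left(\left(-768 + 405769 - 752934\right) - 1757864\right) - 1902841 = \left(-347933 - 1757864\right) - 1902841 = -2105797 - 1902841 = -4008638$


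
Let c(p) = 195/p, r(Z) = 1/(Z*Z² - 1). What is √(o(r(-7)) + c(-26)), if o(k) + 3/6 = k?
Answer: I*√236758/172 ≈ 2.8289*I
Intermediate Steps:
r(Z) = 1/(-1 + Z³) (r(Z) = 1/(Z³ - 1) = 1/(-1 + Z³))
o(k) = -½ + k
√(o(r(-7)) + c(-26)) = √((-½ + 1/(-1 + (-7)³)) + 195/(-26)) = √((-½ + 1/(-1 - 343)) + 195*(-1/26)) = √((-½ + 1/(-344)) - 15/2) = √((-½ - 1/344) - 15/2) = √(-173/344 - 15/2) = √(-2753/344) = I*√236758/172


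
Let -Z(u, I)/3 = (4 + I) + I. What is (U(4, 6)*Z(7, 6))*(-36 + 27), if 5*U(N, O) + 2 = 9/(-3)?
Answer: -432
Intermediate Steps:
U(N, O) = -1 (U(N, O) = -⅖ + (9/(-3))/5 = -⅖ + (9*(-⅓))/5 = -⅖ + (⅕)*(-3) = -⅖ - ⅗ = -1)
Z(u, I) = -12 - 6*I (Z(u, I) = -3*((4 + I) + I) = -3*(4 + 2*I) = -12 - 6*I)
(U(4, 6)*Z(7, 6))*(-36 + 27) = (-(-12 - 6*6))*(-36 + 27) = -(-12 - 36)*(-9) = -1*(-48)*(-9) = 48*(-9) = -432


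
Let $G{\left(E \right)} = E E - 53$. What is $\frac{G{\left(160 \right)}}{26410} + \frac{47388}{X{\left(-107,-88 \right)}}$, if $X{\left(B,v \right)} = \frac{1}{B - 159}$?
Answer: $- \frac{332903517733}{26410} \approx -1.2605 \cdot 10^{7}$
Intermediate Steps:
$G{\left(E \right)} = -53 + E^{2}$ ($G{\left(E \right)} = E^{2} - 53 = -53 + E^{2}$)
$X{\left(B,v \right)} = \frac{1}{-159 + B}$
$\frac{G{\left(160 \right)}}{26410} + \frac{47388}{X{\left(-107,-88 \right)}} = \frac{-53 + 160^{2}}{26410} + \frac{47388}{\frac{1}{-159 - 107}} = \left(-53 + 25600\right) \frac{1}{26410} + \frac{47388}{\frac{1}{-266}} = 25547 \cdot \frac{1}{26410} + \frac{47388}{- \frac{1}{266}} = \frac{25547}{26410} + 47388 \left(-266\right) = \frac{25547}{26410} - 12605208 = - \frac{332903517733}{26410}$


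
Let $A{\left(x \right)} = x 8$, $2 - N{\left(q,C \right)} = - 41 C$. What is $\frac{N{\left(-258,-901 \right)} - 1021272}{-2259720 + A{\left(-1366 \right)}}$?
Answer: $\frac{1058211}{2270648} \approx 0.46604$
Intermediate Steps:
$N{\left(q,C \right)} = 2 + 41 C$ ($N{\left(q,C \right)} = 2 - - 41 C = 2 + 41 C$)
$A{\left(x \right)} = 8 x$
$\frac{N{\left(-258,-901 \right)} - 1021272}{-2259720 + A{\left(-1366 \right)}} = \frac{\left(2 + 41 \left(-901\right)\right) - 1021272}{-2259720 + 8 \left(-1366\right)} = \frac{\left(2 - 36941\right) - 1021272}{-2259720 - 10928} = \frac{-36939 - 1021272}{-2270648} = \left(-1058211\right) \left(- \frac{1}{2270648}\right) = \frac{1058211}{2270648}$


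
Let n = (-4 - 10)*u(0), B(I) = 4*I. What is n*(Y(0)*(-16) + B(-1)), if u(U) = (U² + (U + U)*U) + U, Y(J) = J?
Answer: 0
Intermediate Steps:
u(U) = U + 3*U² (u(U) = (U² + (2*U)*U) + U = (U² + 2*U²) + U = 3*U² + U = U + 3*U²)
n = 0 (n = (-4 - 10)*(0*(1 + 3*0)) = -0*(1 + 0) = -0 = -14*0 = 0)
n*(Y(0)*(-16) + B(-1)) = 0*(0*(-16) + 4*(-1)) = 0*(0 - 4) = 0*(-4) = 0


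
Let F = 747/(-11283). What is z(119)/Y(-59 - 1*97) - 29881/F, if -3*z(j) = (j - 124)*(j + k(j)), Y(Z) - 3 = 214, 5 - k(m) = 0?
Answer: 262226249/581 ≈ 4.5134e+5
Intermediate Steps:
k(m) = 5 (k(m) = 5 - 1*0 = 5 + 0 = 5)
Y(Z) = 217 (Y(Z) = 3 + 214 = 217)
F = -249/3761 (F = 747*(-1/11283) = -249/3761 ≈ -0.066206)
z(j) = -(-124 + j)*(5 + j)/3 (z(j) = -(j - 124)*(j + 5)/3 = -(-124 + j)*(5 + j)/3)
z(119)/Y(-59 - 1*97) - 29881/F = (620/3 - ⅓*119² + (119/3)*119)/217 - 29881/(-249/3761) = (620/3 - ⅓*14161 + 14161/3)*(1/217) - 29881*(-3761/249) = (620/3 - 14161/3 + 14161/3)*(1/217) + 112382441/249 = (620/3)*(1/217) + 112382441/249 = 20/21 + 112382441/249 = 262226249/581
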